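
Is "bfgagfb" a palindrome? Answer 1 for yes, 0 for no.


Input: bfgagfb
Reversed: bfgagfb
  Compare pos 0 ('b') with pos 6 ('b'): match
  Compare pos 1 ('f') with pos 5 ('f'): match
  Compare pos 2 ('g') with pos 4 ('g'): match
Result: palindrome

1


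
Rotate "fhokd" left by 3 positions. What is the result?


Input: "fhokd", rotate left by 3
First 3 characters: "fho"
Remaining characters: "kd"
Concatenate remaining + first: "kd" + "fho" = "kdfho"

kdfho


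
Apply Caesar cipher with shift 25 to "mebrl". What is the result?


Caesar cipher: shift "mebrl" by 25
  'm' (pos 12) + 25 = pos 11 = 'l'
  'e' (pos 4) + 25 = pos 3 = 'd'
  'b' (pos 1) + 25 = pos 0 = 'a'
  'r' (pos 17) + 25 = pos 16 = 'q'
  'l' (pos 11) + 25 = pos 10 = 'k'
Result: ldaqk

ldaqk


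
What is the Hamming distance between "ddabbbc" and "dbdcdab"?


Comparing "ddabbbc" and "dbdcdab" position by position:
  Position 0: 'd' vs 'd' => same
  Position 1: 'd' vs 'b' => differ
  Position 2: 'a' vs 'd' => differ
  Position 3: 'b' vs 'c' => differ
  Position 4: 'b' vs 'd' => differ
  Position 5: 'b' vs 'a' => differ
  Position 6: 'c' vs 'b' => differ
Total differences (Hamming distance): 6

6


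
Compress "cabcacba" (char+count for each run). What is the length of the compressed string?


Input: cabcacba
Runs:
  'c' x 1 => "c1"
  'a' x 1 => "a1"
  'b' x 1 => "b1"
  'c' x 1 => "c1"
  'a' x 1 => "a1"
  'c' x 1 => "c1"
  'b' x 1 => "b1"
  'a' x 1 => "a1"
Compressed: "c1a1b1c1a1c1b1a1"
Compressed length: 16

16


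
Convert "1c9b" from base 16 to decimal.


Input: "1c9b" in base 16
Positional expansion:
  Digit '1' (value 1) x 16^3 = 4096
  Digit 'c' (value 12) x 16^2 = 3072
  Digit '9' (value 9) x 16^1 = 144
  Digit 'b' (value 11) x 16^0 = 11
Sum = 7323

7323


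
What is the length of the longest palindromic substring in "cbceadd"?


Input: "cbceadd"
Checking substrings for palindromes:
  [0:3] "cbc" (len 3) => palindrome
  [5:7] "dd" (len 2) => palindrome
Longest palindromic substring: "cbc" with length 3

3


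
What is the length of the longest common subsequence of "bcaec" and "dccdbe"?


LCS of "bcaec" and "dccdbe"
DP table:
           d    c    c    d    b    e
      0    0    0    0    0    0    0
  b   0    0    0    0    0    1    1
  c   0    0    1    1    1    1    1
  a   0    0    1    1    1    1    1
  e   0    0    1    1    1    1    2
  c   0    0    1    2    2    2    2
LCS length = dp[5][6] = 2

2


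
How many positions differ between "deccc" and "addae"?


Comparing "deccc" and "addae" position by position:
  Position 0: 'd' vs 'a' => DIFFER
  Position 1: 'e' vs 'd' => DIFFER
  Position 2: 'c' vs 'd' => DIFFER
  Position 3: 'c' vs 'a' => DIFFER
  Position 4: 'c' vs 'e' => DIFFER
Positions that differ: 5

5


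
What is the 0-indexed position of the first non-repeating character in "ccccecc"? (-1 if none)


Input: ccccecc
Character frequencies:
  'c': 6
  'e': 1
Scanning left to right for freq == 1:
  Position 0 ('c'): freq=6, skip
  Position 1 ('c'): freq=6, skip
  Position 2 ('c'): freq=6, skip
  Position 3 ('c'): freq=6, skip
  Position 4 ('e'): unique! => answer = 4

4


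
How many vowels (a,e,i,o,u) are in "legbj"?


Input: legbj
Checking each character:
  'l' at position 0: consonant
  'e' at position 1: vowel (running total: 1)
  'g' at position 2: consonant
  'b' at position 3: consonant
  'j' at position 4: consonant
Total vowels: 1

1


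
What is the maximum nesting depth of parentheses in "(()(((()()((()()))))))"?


Input: "(()(((()()((()()))))))"
Tracking depth:
  Position 0 '(': depth becomes 1
  Position 1 '(': depth becomes 2
  Position 2 ')': depth becomes 1
  Position 3 '(': depth becomes 2
  Position 4 '(': depth becomes 3
  Position 5 '(': depth becomes 4
  Position 6 '(': depth becomes 5
  Position 7 ')': depth becomes 4
  Position 8 '(': depth becomes 5
  Position 9 ')': depth becomes 4
  Position 10 '(': depth becomes 5
  Position 11 '(': depth becomes 6
  Position 12 '(': depth becomes 7
  Position 13 ')': depth becomes 6
  Position 14 '(': depth becomes 7
  Position 15 ')': depth becomes 6
  Position 16 ')': depth becomes 5
  Position 17 ')': depth becomes 4
  Position 18 ')': depth becomes 3
  Position 19 ')': depth becomes 2
  Position 20 ')': depth becomes 1
  Position 21 ')': depth becomes 0
Maximum depth reached: 7

7


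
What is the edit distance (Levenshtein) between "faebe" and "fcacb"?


Computing edit distance: "faebe" -> "fcacb"
DP table:
           f    c    a    c    b
      0    1    2    3    4    5
  f   1    0    1    2    3    4
  a   2    1    1    1    2    3
  e   3    2    2    2    2    3
  b   4    3    3    3    3    2
  e   5    4    4    4    4    3
Edit distance = dp[5][5] = 3

3


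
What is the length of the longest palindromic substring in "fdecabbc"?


Input: "fdecabbc"
Checking substrings for palindromes:
  [5:7] "bb" (len 2) => palindrome
Longest palindromic substring: "bb" with length 2

2


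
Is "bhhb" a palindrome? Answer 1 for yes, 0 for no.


Input: bhhb
Reversed: bhhb
  Compare pos 0 ('b') with pos 3 ('b'): match
  Compare pos 1 ('h') with pos 2 ('h'): match
Result: palindrome

1


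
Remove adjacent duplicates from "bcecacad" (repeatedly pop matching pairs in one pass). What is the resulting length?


Input: bcecacad
Stack-based adjacent duplicate removal:
  Read 'b': push. Stack: b
  Read 'c': push. Stack: bc
  Read 'e': push. Stack: bce
  Read 'c': push. Stack: bcec
  Read 'a': push. Stack: bceca
  Read 'c': push. Stack: bcecac
  Read 'a': push. Stack: bcecaca
  Read 'd': push. Stack: bcecacad
Final stack: "bcecacad" (length 8)

8


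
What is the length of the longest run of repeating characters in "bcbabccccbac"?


Input: "bcbabccccbac"
Scanning for longest run:
  Position 1 ('c'): new char, reset run to 1
  Position 2 ('b'): new char, reset run to 1
  Position 3 ('a'): new char, reset run to 1
  Position 4 ('b'): new char, reset run to 1
  Position 5 ('c'): new char, reset run to 1
  Position 6 ('c'): continues run of 'c', length=2
  Position 7 ('c'): continues run of 'c', length=3
  Position 8 ('c'): continues run of 'c', length=4
  Position 9 ('b'): new char, reset run to 1
  Position 10 ('a'): new char, reset run to 1
  Position 11 ('c'): new char, reset run to 1
Longest run: 'c' with length 4

4


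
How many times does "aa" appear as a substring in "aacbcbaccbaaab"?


Searching for "aa" in "aacbcbaccbaaab"
Scanning each position:
  Position 0: "aa" => MATCH
  Position 1: "ac" => no
  Position 2: "cb" => no
  Position 3: "bc" => no
  Position 4: "cb" => no
  Position 5: "ba" => no
  Position 6: "ac" => no
  Position 7: "cc" => no
  Position 8: "cb" => no
  Position 9: "ba" => no
  Position 10: "aa" => MATCH
  Position 11: "aa" => MATCH
  Position 12: "ab" => no
Total occurrences: 3

3


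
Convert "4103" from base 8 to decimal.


Input: "4103" in base 8
Positional expansion:
  Digit '4' (value 4) x 8^3 = 2048
  Digit '1' (value 1) x 8^2 = 64
  Digit '0' (value 0) x 8^1 = 0
  Digit '3' (value 3) x 8^0 = 3
Sum = 2115

2115


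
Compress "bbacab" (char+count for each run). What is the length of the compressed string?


Input: bbacab
Runs:
  'b' x 2 => "b2"
  'a' x 1 => "a1"
  'c' x 1 => "c1"
  'a' x 1 => "a1"
  'b' x 1 => "b1"
Compressed: "b2a1c1a1b1"
Compressed length: 10

10


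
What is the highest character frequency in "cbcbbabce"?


Input: cbcbbabce
Character counts:
  'a': 1
  'b': 4
  'c': 3
  'e': 1
Maximum frequency: 4

4


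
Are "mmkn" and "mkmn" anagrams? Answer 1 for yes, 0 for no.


Strings: "mmkn", "mkmn"
Sorted first:  kmmn
Sorted second: kmmn
Sorted forms match => anagrams

1


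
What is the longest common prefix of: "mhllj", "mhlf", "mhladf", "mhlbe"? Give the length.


Words: mhllj, mhlf, mhladf, mhlbe
  Position 0: all 'm' => match
  Position 1: all 'h' => match
  Position 2: all 'l' => match
  Position 3: ('l', 'f', 'a', 'b') => mismatch, stop
LCP = "mhl" (length 3)

3


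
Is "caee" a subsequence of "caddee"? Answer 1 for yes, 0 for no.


Check if "caee" is a subsequence of "caddee"
Greedy scan:
  Position 0 ('c'): matches sub[0] = 'c'
  Position 1 ('a'): matches sub[1] = 'a'
  Position 2 ('d'): no match needed
  Position 3 ('d'): no match needed
  Position 4 ('e'): matches sub[2] = 'e'
  Position 5 ('e'): matches sub[3] = 'e'
All 4 characters matched => is a subsequence

1


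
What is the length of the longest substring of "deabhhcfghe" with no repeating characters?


Input: "deabhhcfghe"
Sliding window (track last position of each char):
  Position 0 ('d'): window [0,0] length 1 -- new best
  Position 1 ('e'): window [0,1] length 2 -- new best
  Position 2 ('a'): window [0,2] length 3 -- new best
  Position 3 ('b'): window [0,3] length 4 -- new best
  Position 4 ('h'): window [0,4] length 5 -- new best
  Position 5 ('h'): repeat (last at 4), move window start to 5
  Position 5 ('h'): window [5,5] length 1
  Position 6 ('c'): window [5,6] length 2
  Position 7 ('f'): window [5,7] length 3
  Position 8 ('g'): window [5,8] length 4
  Position 9 ('h'): repeat (last at 5), move window start to 6
  Position 9 ('h'): window [6,9] length 4
  Position 10 ('e'): window [6,10] length 5
Longest substring with no repeats: "deabh" with length 5

5


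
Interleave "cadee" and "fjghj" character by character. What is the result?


Interleaving "cadee" and "fjghj":
  Position 0: 'c' from first, 'f' from second => "cf"
  Position 1: 'a' from first, 'j' from second => "aj"
  Position 2: 'd' from first, 'g' from second => "dg"
  Position 3: 'e' from first, 'h' from second => "eh"
  Position 4: 'e' from first, 'j' from second => "ej"
Result: cfajdgehej

cfajdgehej


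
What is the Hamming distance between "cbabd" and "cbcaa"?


Comparing "cbabd" and "cbcaa" position by position:
  Position 0: 'c' vs 'c' => same
  Position 1: 'b' vs 'b' => same
  Position 2: 'a' vs 'c' => differ
  Position 3: 'b' vs 'a' => differ
  Position 4: 'd' vs 'a' => differ
Total differences (Hamming distance): 3

3


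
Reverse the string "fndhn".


Input: fndhn
Reading characters right to left:
  Position 4: 'n'
  Position 3: 'h'
  Position 2: 'd'
  Position 1: 'n'
  Position 0: 'f'
Reversed: nhdnf

nhdnf


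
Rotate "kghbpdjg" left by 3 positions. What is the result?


Input: "kghbpdjg", rotate left by 3
First 3 characters: "kgh"
Remaining characters: "bpdjg"
Concatenate remaining + first: "bpdjg" + "kgh" = "bpdjgkgh"

bpdjgkgh


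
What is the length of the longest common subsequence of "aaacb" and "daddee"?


LCS of "aaacb" and "daddee"
DP table:
           d    a    d    d    e    e
      0    0    0    0    0    0    0
  a   0    0    1    1    1    1    1
  a   0    0    1    1    1    1    1
  a   0    0    1    1    1    1    1
  c   0    0    1    1    1    1    1
  b   0    0    1    1    1    1    1
LCS length = dp[5][6] = 1

1


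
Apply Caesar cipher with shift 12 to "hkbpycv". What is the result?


Caesar cipher: shift "hkbpycv" by 12
  'h' (pos 7) + 12 = pos 19 = 't'
  'k' (pos 10) + 12 = pos 22 = 'w'
  'b' (pos 1) + 12 = pos 13 = 'n'
  'p' (pos 15) + 12 = pos 1 = 'b'
  'y' (pos 24) + 12 = pos 10 = 'k'
  'c' (pos 2) + 12 = pos 14 = 'o'
  'v' (pos 21) + 12 = pos 7 = 'h'
Result: twnbkoh

twnbkoh


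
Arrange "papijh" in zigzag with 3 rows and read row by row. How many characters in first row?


Zigzag "papijh" into 3 rows:
Placing characters:
  'p' => row 0
  'a' => row 1
  'p' => row 2
  'i' => row 1
  'j' => row 0
  'h' => row 1
Rows:
  Row 0: "pj"
  Row 1: "aih"
  Row 2: "p"
First row length: 2

2


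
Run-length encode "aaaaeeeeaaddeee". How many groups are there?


Input: aaaaeeeeaaddeee
Scanning for consecutive runs:
  Group 1: 'a' x 4 (positions 0-3)
  Group 2: 'e' x 4 (positions 4-7)
  Group 3: 'a' x 2 (positions 8-9)
  Group 4: 'd' x 2 (positions 10-11)
  Group 5: 'e' x 3 (positions 12-14)
Total groups: 5

5


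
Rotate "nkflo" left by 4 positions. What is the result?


Input: "nkflo", rotate left by 4
First 4 characters: "nkfl"
Remaining characters: "o"
Concatenate remaining + first: "o" + "nkfl" = "onkfl"

onkfl


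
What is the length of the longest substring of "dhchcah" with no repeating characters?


Input: "dhchcah"
Sliding window (track last position of each char):
  Position 0 ('d'): window [0,0] length 1 -- new best
  Position 1 ('h'): window [0,1] length 2 -- new best
  Position 2 ('c'): window [0,2] length 3 -- new best
  Position 3 ('h'): repeat (last at 1), move window start to 2
  Position 3 ('h'): window [2,3] length 2
  Position 4 ('c'): repeat (last at 2), move window start to 3
  Position 4 ('c'): window [3,4] length 2
  Position 5 ('a'): window [3,5] length 3
  Position 6 ('h'): repeat (last at 3), move window start to 4
  Position 6 ('h'): window [4,6] length 3
Longest substring with no repeats: "dhc" with length 3

3


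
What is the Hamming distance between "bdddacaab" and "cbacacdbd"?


Comparing "bdddacaab" and "cbacacdbd" position by position:
  Position 0: 'b' vs 'c' => differ
  Position 1: 'd' vs 'b' => differ
  Position 2: 'd' vs 'a' => differ
  Position 3: 'd' vs 'c' => differ
  Position 4: 'a' vs 'a' => same
  Position 5: 'c' vs 'c' => same
  Position 6: 'a' vs 'd' => differ
  Position 7: 'a' vs 'b' => differ
  Position 8: 'b' vs 'd' => differ
Total differences (Hamming distance): 7

7


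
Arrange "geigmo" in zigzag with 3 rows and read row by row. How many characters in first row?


Zigzag "geigmo" into 3 rows:
Placing characters:
  'g' => row 0
  'e' => row 1
  'i' => row 2
  'g' => row 1
  'm' => row 0
  'o' => row 1
Rows:
  Row 0: "gm"
  Row 1: "ego"
  Row 2: "i"
First row length: 2

2


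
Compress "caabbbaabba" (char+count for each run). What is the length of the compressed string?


Input: caabbbaabba
Runs:
  'c' x 1 => "c1"
  'a' x 2 => "a2"
  'b' x 3 => "b3"
  'a' x 2 => "a2"
  'b' x 2 => "b2"
  'a' x 1 => "a1"
Compressed: "c1a2b3a2b2a1"
Compressed length: 12

12


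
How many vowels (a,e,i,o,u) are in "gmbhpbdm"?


Input: gmbhpbdm
Checking each character:
  'g' at position 0: consonant
  'm' at position 1: consonant
  'b' at position 2: consonant
  'h' at position 3: consonant
  'p' at position 4: consonant
  'b' at position 5: consonant
  'd' at position 6: consonant
  'm' at position 7: consonant
Total vowels: 0

0


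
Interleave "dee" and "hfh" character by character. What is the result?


Interleaving "dee" and "hfh":
  Position 0: 'd' from first, 'h' from second => "dh"
  Position 1: 'e' from first, 'f' from second => "ef"
  Position 2: 'e' from first, 'h' from second => "eh"
Result: dhefeh

dhefeh


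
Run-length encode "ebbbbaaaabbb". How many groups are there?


Input: ebbbbaaaabbb
Scanning for consecutive runs:
  Group 1: 'e' x 1 (positions 0-0)
  Group 2: 'b' x 4 (positions 1-4)
  Group 3: 'a' x 4 (positions 5-8)
  Group 4: 'b' x 3 (positions 9-11)
Total groups: 4

4


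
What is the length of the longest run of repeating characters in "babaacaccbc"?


Input: "babaacaccbc"
Scanning for longest run:
  Position 1 ('a'): new char, reset run to 1
  Position 2 ('b'): new char, reset run to 1
  Position 3 ('a'): new char, reset run to 1
  Position 4 ('a'): continues run of 'a', length=2
  Position 5 ('c'): new char, reset run to 1
  Position 6 ('a'): new char, reset run to 1
  Position 7 ('c'): new char, reset run to 1
  Position 8 ('c'): continues run of 'c', length=2
  Position 9 ('b'): new char, reset run to 1
  Position 10 ('c'): new char, reset run to 1
Longest run: 'a' with length 2

2


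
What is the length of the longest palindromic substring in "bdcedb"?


Input: "bdcedb"
Checking substrings for palindromes:
  No multi-char palindromic substrings found
Longest palindromic substring: "b" with length 1

1


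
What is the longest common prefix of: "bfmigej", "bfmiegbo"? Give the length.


Words: bfmigej, bfmiegbo
  Position 0: all 'b' => match
  Position 1: all 'f' => match
  Position 2: all 'm' => match
  Position 3: all 'i' => match
  Position 4: ('g', 'e') => mismatch, stop
LCP = "bfmi" (length 4)

4


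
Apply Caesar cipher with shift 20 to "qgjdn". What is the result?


Caesar cipher: shift "qgjdn" by 20
  'q' (pos 16) + 20 = pos 10 = 'k'
  'g' (pos 6) + 20 = pos 0 = 'a'
  'j' (pos 9) + 20 = pos 3 = 'd'
  'd' (pos 3) + 20 = pos 23 = 'x'
  'n' (pos 13) + 20 = pos 7 = 'h'
Result: kadxh

kadxh


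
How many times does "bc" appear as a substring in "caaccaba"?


Searching for "bc" in "caaccaba"
Scanning each position:
  Position 0: "ca" => no
  Position 1: "aa" => no
  Position 2: "ac" => no
  Position 3: "cc" => no
  Position 4: "ca" => no
  Position 5: "ab" => no
  Position 6: "ba" => no
Total occurrences: 0

0


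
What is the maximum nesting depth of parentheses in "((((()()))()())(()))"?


Input: "((((()()))()())(()))"
Tracking depth:
  Position 0 '(': depth becomes 1
  Position 1 '(': depth becomes 2
  Position 2 '(': depth becomes 3
  Position 3 '(': depth becomes 4
  Position 4 '(': depth becomes 5
  Position 5 ')': depth becomes 4
  Position 6 '(': depth becomes 5
  Position 7 ')': depth becomes 4
  Position 8 ')': depth becomes 3
  Position 9 ')': depth becomes 2
  Position 10 '(': depth becomes 3
  Position 11 ')': depth becomes 2
  Position 12 '(': depth becomes 3
  Position 13 ')': depth becomes 2
  Position 14 ')': depth becomes 1
  Position 15 '(': depth becomes 2
  Position 16 '(': depth becomes 3
  Position 17 ')': depth becomes 2
  Position 18 ')': depth becomes 1
  Position 19 ')': depth becomes 0
Maximum depth reached: 5

5


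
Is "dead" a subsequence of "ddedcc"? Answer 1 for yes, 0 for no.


Check if "dead" is a subsequence of "ddedcc"
Greedy scan:
  Position 0 ('d'): matches sub[0] = 'd'
  Position 1 ('d'): no match needed
  Position 2 ('e'): matches sub[1] = 'e'
  Position 3 ('d'): no match needed
  Position 4 ('c'): no match needed
  Position 5 ('c'): no match needed
Only matched 2/4 characters => not a subsequence

0


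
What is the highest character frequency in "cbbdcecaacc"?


Input: cbbdcecaacc
Character counts:
  'a': 2
  'b': 2
  'c': 5
  'd': 1
  'e': 1
Maximum frequency: 5

5


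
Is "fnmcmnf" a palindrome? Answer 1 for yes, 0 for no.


Input: fnmcmnf
Reversed: fnmcmnf
  Compare pos 0 ('f') with pos 6 ('f'): match
  Compare pos 1 ('n') with pos 5 ('n'): match
  Compare pos 2 ('m') with pos 4 ('m'): match
Result: palindrome

1


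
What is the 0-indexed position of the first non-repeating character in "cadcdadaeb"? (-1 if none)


Input: cadcdadaeb
Character frequencies:
  'a': 3
  'b': 1
  'c': 2
  'd': 3
  'e': 1
Scanning left to right for freq == 1:
  Position 0 ('c'): freq=2, skip
  Position 1 ('a'): freq=3, skip
  Position 2 ('d'): freq=3, skip
  Position 3 ('c'): freq=2, skip
  Position 4 ('d'): freq=3, skip
  Position 5 ('a'): freq=3, skip
  Position 6 ('d'): freq=3, skip
  Position 7 ('a'): freq=3, skip
  Position 8 ('e'): unique! => answer = 8

8


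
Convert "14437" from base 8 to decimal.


Input: "14437" in base 8
Positional expansion:
  Digit '1' (value 1) x 8^4 = 4096
  Digit '4' (value 4) x 8^3 = 2048
  Digit '4' (value 4) x 8^2 = 256
  Digit '3' (value 3) x 8^1 = 24
  Digit '7' (value 7) x 8^0 = 7
Sum = 6431

6431


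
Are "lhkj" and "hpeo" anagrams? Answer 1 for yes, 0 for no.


Strings: "lhkj", "hpeo"
Sorted first:  hjkl
Sorted second: ehop
Differ at position 0: 'h' vs 'e' => not anagrams

0


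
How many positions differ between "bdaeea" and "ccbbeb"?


Comparing "bdaeea" and "ccbbeb" position by position:
  Position 0: 'b' vs 'c' => DIFFER
  Position 1: 'd' vs 'c' => DIFFER
  Position 2: 'a' vs 'b' => DIFFER
  Position 3: 'e' vs 'b' => DIFFER
  Position 4: 'e' vs 'e' => same
  Position 5: 'a' vs 'b' => DIFFER
Positions that differ: 5

5


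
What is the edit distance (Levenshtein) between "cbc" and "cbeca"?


Computing edit distance: "cbc" -> "cbeca"
DP table:
           c    b    e    c    a
      0    1    2    3    4    5
  c   1    0    1    2    3    4
  b   2    1    0    1    2    3
  c   3    2    1    1    1    2
Edit distance = dp[3][5] = 2

2


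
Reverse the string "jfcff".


Input: jfcff
Reading characters right to left:
  Position 4: 'f'
  Position 3: 'f'
  Position 2: 'c'
  Position 1: 'f'
  Position 0: 'j'
Reversed: ffcfj

ffcfj


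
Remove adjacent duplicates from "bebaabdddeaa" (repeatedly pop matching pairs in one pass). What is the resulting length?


Input: bebaabdddeaa
Stack-based adjacent duplicate removal:
  Read 'b': push. Stack: b
  Read 'e': push. Stack: be
  Read 'b': push. Stack: beb
  Read 'a': push. Stack: beba
  Read 'a': matches stack top 'a' => pop. Stack: beb
  Read 'b': matches stack top 'b' => pop. Stack: be
  Read 'd': push. Stack: bed
  Read 'd': matches stack top 'd' => pop. Stack: be
  Read 'd': push. Stack: bed
  Read 'e': push. Stack: bede
  Read 'a': push. Stack: bedea
  Read 'a': matches stack top 'a' => pop. Stack: bede
Final stack: "bede" (length 4)

4


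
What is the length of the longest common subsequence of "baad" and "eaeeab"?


LCS of "baad" and "eaeeab"
DP table:
           e    a    e    e    a    b
      0    0    0    0    0    0    0
  b   0    0    0    0    0    0    1
  a   0    0    1    1    1    1    1
  a   0    0    1    1    1    2    2
  d   0    0    1    1    1    2    2
LCS length = dp[4][6] = 2

2


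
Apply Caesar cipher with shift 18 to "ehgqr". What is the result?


Caesar cipher: shift "ehgqr" by 18
  'e' (pos 4) + 18 = pos 22 = 'w'
  'h' (pos 7) + 18 = pos 25 = 'z'
  'g' (pos 6) + 18 = pos 24 = 'y'
  'q' (pos 16) + 18 = pos 8 = 'i'
  'r' (pos 17) + 18 = pos 9 = 'j'
Result: wzyij

wzyij


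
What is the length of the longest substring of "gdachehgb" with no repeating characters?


Input: "gdachehgb"
Sliding window (track last position of each char):
  Position 0 ('g'): window [0,0] length 1 -- new best
  Position 1 ('d'): window [0,1] length 2 -- new best
  Position 2 ('a'): window [0,2] length 3 -- new best
  Position 3 ('c'): window [0,3] length 4 -- new best
  Position 4 ('h'): window [0,4] length 5 -- new best
  Position 5 ('e'): window [0,5] length 6 -- new best
  Position 6 ('h'): repeat (last at 4), move window start to 5
  Position 6 ('h'): window [5,6] length 2
  Position 7 ('g'): window [5,7] length 3
  Position 8 ('b'): window [5,8] length 4
Longest substring with no repeats: "gdache" with length 6

6


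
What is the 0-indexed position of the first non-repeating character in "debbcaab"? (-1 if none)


Input: debbcaab
Character frequencies:
  'a': 2
  'b': 3
  'c': 1
  'd': 1
  'e': 1
Scanning left to right for freq == 1:
  Position 0 ('d'): unique! => answer = 0

0


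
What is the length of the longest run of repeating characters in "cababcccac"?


Input: "cababcccac"
Scanning for longest run:
  Position 1 ('a'): new char, reset run to 1
  Position 2 ('b'): new char, reset run to 1
  Position 3 ('a'): new char, reset run to 1
  Position 4 ('b'): new char, reset run to 1
  Position 5 ('c'): new char, reset run to 1
  Position 6 ('c'): continues run of 'c', length=2
  Position 7 ('c'): continues run of 'c', length=3
  Position 8 ('a'): new char, reset run to 1
  Position 9 ('c'): new char, reset run to 1
Longest run: 'c' with length 3

3


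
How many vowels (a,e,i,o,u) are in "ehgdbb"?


Input: ehgdbb
Checking each character:
  'e' at position 0: vowel (running total: 1)
  'h' at position 1: consonant
  'g' at position 2: consonant
  'd' at position 3: consonant
  'b' at position 4: consonant
  'b' at position 5: consonant
Total vowels: 1

1


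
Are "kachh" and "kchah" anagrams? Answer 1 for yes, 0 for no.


Strings: "kachh", "kchah"
Sorted first:  achhk
Sorted second: achhk
Sorted forms match => anagrams

1


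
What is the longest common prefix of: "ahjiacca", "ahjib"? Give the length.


Words: ahjiacca, ahjib
  Position 0: all 'a' => match
  Position 1: all 'h' => match
  Position 2: all 'j' => match
  Position 3: all 'i' => match
  Position 4: ('a', 'b') => mismatch, stop
LCP = "ahji" (length 4)

4


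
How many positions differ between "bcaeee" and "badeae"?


Comparing "bcaeee" and "badeae" position by position:
  Position 0: 'b' vs 'b' => same
  Position 1: 'c' vs 'a' => DIFFER
  Position 2: 'a' vs 'd' => DIFFER
  Position 3: 'e' vs 'e' => same
  Position 4: 'e' vs 'a' => DIFFER
  Position 5: 'e' vs 'e' => same
Positions that differ: 3

3


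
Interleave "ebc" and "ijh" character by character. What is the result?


Interleaving "ebc" and "ijh":
  Position 0: 'e' from first, 'i' from second => "ei"
  Position 1: 'b' from first, 'j' from second => "bj"
  Position 2: 'c' from first, 'h' from second => "ch"
Result: eibjch

eibjch


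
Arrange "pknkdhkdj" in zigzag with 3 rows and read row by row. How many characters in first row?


Zigzag "pknkdhkdj" into 3 rows:
Placing characters:
  'p' => row 0
  'k' => row 1
  'n' => row 2
  'k' => row 1
  'd' => row 0
  'h' => row 1
  'k' => row 2
  'd' => row 1
  'j' => row 0
Rows:
  Row 0: "pdj"
  Row 1: "kkhd"
  Row 2: "nk"
First row length: 3

3


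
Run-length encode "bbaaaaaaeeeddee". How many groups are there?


Input: bbaaaaaaeeeddee
Scanning for consecutive runs:
  Group 1: 'b' x 2 (positions 0-1)
  Group 2: 'a' x 6 (positions 2-7)
  Group 3: 'e' x 3 (positions 8-10)
  Group 4: 'd' x 2 (positions 11-12)
  Group 5: 'e' x 2 (positions 13-14)
Total groups: 5

5


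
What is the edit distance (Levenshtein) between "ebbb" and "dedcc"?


Computing edit distance: "ebbb" -> "dedcc"
DP table:
           d    e    d    c    c
      0    1    2    3    4    5
  e   1    1    1    2    3    4
  b   2    2    2    2    3    4
  b   3    3    3    3    3    4
  b   4    4    4    4    4    4
Edit distance = dp[4][5] = 4

4


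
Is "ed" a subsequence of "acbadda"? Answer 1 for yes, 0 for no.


Check if "ed" is a subsequence of "acbadda"
Greedy scan:
  Position 0 ('a'): no match needed
  Position 1 ('c'): no match needed
  Position 2 ('b'): no match needed
  Position 3 ('a'): no match needed
  Position 4 ('d'): no match needed
  Position 5 ('d'): no match needed
  Position 6 ('a'): no match needed
Only matched 0/2 characters => not a subsequence

0


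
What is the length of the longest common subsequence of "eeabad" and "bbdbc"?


LCS of "eeabad" and "bbdbc"
DP table:
           b    b    d    b    c
      0    0    0    0    0    0
  e   0    0    0    0    0    0
  e   0    0    0    0    0    0
  a   0    0    0    0    0    0
  b   0    1    1    1    1    1
  a   0    1    1    1    1    1
  d   0    1    1    2    2    2
LCS length = dp[6][5] = 2

2


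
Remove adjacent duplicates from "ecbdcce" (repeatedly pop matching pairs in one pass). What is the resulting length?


Input: ecbdcce
Stack-based adjacent duplicate removal:
  Read 'e': push. Stack: e
  Read 'c': push. Stack: ec
  Read 'b': push. Stack: ecb
  Read 'd': push. Stack: ecbd
  Read 'c': push. Stack: ecbdc
  Read 'c': matches stack top 'c' => pop. Stack: ecbd
  Read 'e': push. Stack: ecbde
Final stack: "ecbde" (length 5)

5


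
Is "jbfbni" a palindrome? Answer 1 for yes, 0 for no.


Input: jbfbni
Reversed: inbfbj
  Compare pos 0 ('j') with pos 5 ('i'): MISMATCH
  Compare pos 1 ('b') with pos 4 ('n'): MISMATCH
  Compare pos 2 ('f') with pos 3 ('b'): MISMATCH
Result: not a palindrome

0


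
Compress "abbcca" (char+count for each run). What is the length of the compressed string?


Input: abbcca
Runs:
  'a' x 1 => "a1"
  'b' x 2 => "b2"
  'c' x 2 => "c2"
  'a' x 1 => "a1"
Compressed: "a1b2c2a1"
Compressed length: 8

8


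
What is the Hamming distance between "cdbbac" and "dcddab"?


Comparing "cdbbac" and "dcddab" position by position:
  Position 0: 'c' vs 'd' => differ
  Position 1: 'd' vs 'c' => differ
  Position 2: 'b' vs 'd' => differ
  Position 3: 'b' vs 'd' => differ
  Position 4: 'a' vs 'a' => same
  Position 5: 'c' vs 'b' => differ
Total differences (Hamming distance): 5

5


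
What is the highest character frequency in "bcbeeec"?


Input: bcbeeec
Character counts:
  'b': 2
  'c': 2
  'e': 3
Maximum frequency: 3

3


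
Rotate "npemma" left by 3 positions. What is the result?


Input: "npemma", rotate left by 3
First 3 characters: "npe"
Remaining characters: "mma"
Concatenate remaining + first: "mma" + "npe" = "mmanpe"

mmanpe


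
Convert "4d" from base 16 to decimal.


Input: "4d" in base 16
Positional expansion:
  Digit '4' (value 4) x 16^1 = 64
  Digit 'd' (value 13) x 16^0 = 13
Sum = 77

77


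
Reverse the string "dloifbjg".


Input: dloifbjg
Reading characters right to left:
  Position 7: 'g'
  Position 6: 'j'
  Position 5: 'b'
  Position 4: 'f'
  Position 3: 'i'
  Position 2: 'o'
  Position 1: 'l'
  Position 0: 'd'
Reversed: gjbfiold

gjbfiold


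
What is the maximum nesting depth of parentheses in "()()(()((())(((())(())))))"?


Input: "()()(()((())(((())(())))))"
Tracking depth:
  Position 0 '(': depth becomes 1
  Position 1 ')': depth becomes 0
  Position 2 '(': depth becomes 1
  Position 3 ')': depth becomes 0
  Position 4 '(': depth becomes 1
  Position 5 '(': depth becomes 2
  Position 6 ')': depth becomes 1
  Position 7 '(': depth becomes 2
  Position 8 '(': depth becomes 3
  Position 9 '(': depth becomes 4
  Position 10 ')': depth becomes 3
  Position 11 ')': depth becomes 2
  Position 12 '(': depth becomes 3
  Position 13 '(': depth becomes 4
  Position 14 '(': depth becomes 5
  Position 15 '(': depth becomes 6
  Position 16 ')': depth becomes 5
  Position 17 ')': depth becomes 4
  Position 18 '(': depth becomes 5
  Position 19 '(': depth becomes 6
  Position 20 ')': depth becomes 5
  Position 21 ')': depth becomes 4
  Position 22 ')': depth becomes 3
  Position 23 ')': depth becomes 2
  Position 24 ')': depth becomes 1
  Position 25 ')': depth becomes 0
Maximum depth reached: 6

6


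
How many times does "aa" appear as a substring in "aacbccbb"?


Searching for "aa" in "aacbccbb"
Scanning each position:
  Position 0: "aa" => MATCH
  Position 1: "ac" => no
  Position 2: "cb" => no
  Position 3: "bc" => no
  Position 4: "cc" => no
  Position 5: "cb" => no
  Position 6: "bb" => no
Total occurrences: 1

1


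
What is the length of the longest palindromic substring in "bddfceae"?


Input: "bddfceae"
Checking substrings for palindromes:
  [5:8] "eae" (len 3) => palindrome
  [1:3] "dd" (len 2) => palindrome
Longest palindromic substring: "eae" with length 3

3


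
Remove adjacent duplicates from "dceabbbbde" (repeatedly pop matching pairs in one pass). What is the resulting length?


Input: dceabbbbde
Stack-based adjacent duplicate removal:
  Read 'd': push. Stack: d
  Read 'c': push. Stack: dc
  Read 'e': push. Stack: dce
  Read 'a': push. Stack: dcea
  Read 'b': push. Stack: dceab
  Read 'b': matches stack top 'b' => pop. Stack: dcea
  Read 'b': push. Stack: dceab
  Read 'b': matches stack top 'b' => pop. Stack: dcea
  Read 'd': push. Stack: dcead
  Read 'e': push. Stack: dceade
Final stack: "dceade" (length 6)

6


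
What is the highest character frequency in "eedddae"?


Input: eedddae
Character counts:
  'a': 1
  'd': 3
  'e': 3
Maximum frequency: 3

3


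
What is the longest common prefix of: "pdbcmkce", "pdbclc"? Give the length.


Words: pdbcmkce, pdbclc
  Position 0: all 'p' => match
  Position 1: all 'd' => match
  Position 2: all 'b' => match
  Position 3: all 'c' => match
  Position 4: ('m', 'l') => mismatch, stop
LCP = "pdbc" (length 4)

4


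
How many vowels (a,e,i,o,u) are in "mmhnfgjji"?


Input: mmhnfgjji
Checking each character:
  'm' at position 0: consonant
  'm' at position 1: consonant
  'h' at position 2: consonant
  'n' at position 3: consonant
  'f' at position 4: consonant
  'g' at position 5: consonant
  'j' at position 6: consonant
  'j' at position 7: consonant
  'i' at position 8: vowel (running total: 1)
Total vowels: 1

1


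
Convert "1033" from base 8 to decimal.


Input: "1033" in base 8
Positional expansion:
  Digit '1' (value 1) x 8^3 = 512
  Digit '0' (value 0) x 8^2 = 0
  Digit '3' (value 3) x 8^1 = 24
  Digit '3' (value 3) x 8^0 = 3
Sum = 539

539


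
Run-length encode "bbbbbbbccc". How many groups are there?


Input: bbbbbbbccc
Scanning for consecutive runs:
  Group 1: 'b' x 7 (positions 0-6)
  Group 2: 'c' x 3 (positions 7-9)
Total groups: 2

2


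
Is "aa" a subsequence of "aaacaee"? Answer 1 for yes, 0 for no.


Check if "aa" is a subsequence of "aaacaee"
Greedy scan:
  Position 0 ('a'): matches sub[0] = 'a'
  Position 1 ('a'): matches sub[1] = 'a'
  Position 2 ('a'): no match needed
  Position 3 ('c'): no match needed
  Position 4 ('a'): no match needed
  Position 5 ('e'): no match needed
  Position 6 ('e'): no match needed
All 2 characters matched => is a subsequence

1


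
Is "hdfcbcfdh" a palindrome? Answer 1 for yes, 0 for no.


Input: hdfcbcfdh
Reversed: hdfcbcfdh
  Compare pos 0 ('h') with pos 8 ('h'): match
  Compare pos 1 ('d') with pos 7 ('d'): match
  Compare pos 2 ('f') with pos 6 ('f'): match
  Compare pos 3 ('c') with pos 5 ('c'): match
Result: palindrome

1


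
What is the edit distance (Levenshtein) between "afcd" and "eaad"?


Computing edit distance: "afcd" -> "eaad"
DP table:
           e    a    a    d
      0    1    2    3    4
  a   1    1    1    2    3
  f   2    2    2    2    3
  c   3    3    3    3    3
  d   4    4    4    4    3
Edit distance = dp[4][4] = 3

3


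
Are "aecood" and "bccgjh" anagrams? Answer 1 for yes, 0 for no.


Strings: "aecood", "bccgjh"
Sorted first:  acdeoo
Sorted second: bccghj
Differ at position 0: 'a' vs 'b' => not anagrams

0


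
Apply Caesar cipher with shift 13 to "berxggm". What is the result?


Caesar cipher: shift "berxggm" by 13
  'b' (pos 1) + 13 = pos 14 = 'o'
  'e' (pos 4) + 13 = pos 17 = 'r'
  'r' (pos 17) + 13 = pos 4 = 'e'
  'x' (pos 23) + 13 = pos 10 = 'k'
  'g' (pos 6) + 13 = pos 19 = 't'
  'g' (pos 6) + 13 = pos 19 = 't'
  'm' (pos 12) + 13 = pos 25 = 'z'
Result: orekttz

orekttz


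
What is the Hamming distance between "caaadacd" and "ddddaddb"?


Comparing "caaadacd" and "ddddaddb" position by position:
  Position 0: 'c' vs 'd' => differ
  Position 1: 'a' vs 'd' => differ
  Position 2: 'a' vs 'd' => differ
  Position 3: 'a' vs 'd' => differ
  Position 4: 'd' vs 'a' => differ
  Position 5: 'a' vs 'd' => differ
  Position 6: 'c' vs 'd' => differ
  Position 7: 'd' vs 'b' => differ
Total differences (Hamming distance): 8

8


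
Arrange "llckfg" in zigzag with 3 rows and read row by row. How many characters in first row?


Zigzag "llckfg" into 3 rows:
Placing characters:
  'l' => row 0
  'l' => row 1
  'c' => row 2
  'k' => row 1
  'f' => row 0
  'g' => row 1
Rows:
  Row 0: "lf"
  Row 1: "lkg"
  Row 2: "c"
First row length: 2

2


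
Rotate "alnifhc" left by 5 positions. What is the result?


Input: "alnifhc", rotate left by 5
First 5 characters: "alnif"
Remaining characters: "hc"
Concatenate remaining + first: "hc" + "alnif" = "hcalnif"

hcalnif


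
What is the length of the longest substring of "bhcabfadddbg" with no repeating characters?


Input: "bhcabfadddbg"
Sliding window (track last position of each char):
  Position 0 ('b'): window [0,0] length 1 -- new best
  Position 1 ('h'): window [0,1] length 2 -- new best
  Position 2 ('c'): window [0,2] length 3 -- new best
  Position 3 ('a'): window [0,3] length 4 -- new best
  Position 4 ('b'): repeat (last at 0), move window start to 1
  Position 4 ('b'): window [1,4] length 4
  Position 5 ('f'): window [1,5] length 5 -- new best
  Position 6 ('a'): repeat (last at 3), move window start to 4
  Position 6 ('a'): window [4,6] length 3
  Position 7 ('d'): window [4,7] length 4
  Position 8 ('d'): repeat (last at 7), move window start to 8
  Position 8 ('d'): window [8,8] length 1
  Position 9 ('d'): repeat (last at 8), move window start to 9
  Position 9 ('d'): window [9,9] length 1
  Position 10 ('b'): window [9,10] length 2
  Position 11 ('g'): window [9,11] length 3
Longest substring with no repeats: "hcabf" with length 5

5


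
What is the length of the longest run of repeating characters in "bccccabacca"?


Input: "bccccabacca"
Scanning for longest run:
  Position 1 ('c'): new char, reset run to 1
  Position 2 ('c'): continues run of 'c', length=2
  Position 3 ('c'): continues run of 'c', length=3
  Position 4 ('c'): continues run of 'c', length=4
  Position 5 ('a'): new char, reset run to 1
  Position 6 ('b'): new char, reset run to 1
  Position 7 ('a'): new char, reset run to 1
  Position 8 ('c'): new char, reset run to 1
  Position 9 ('c'): continues run of 'c', length=2
  Position 10 ('a'): new char, reset run to 1
Longest run: 'c' with length 4

4


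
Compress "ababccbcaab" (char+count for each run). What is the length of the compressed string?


Input: ababccbcaab
Runs:
  'a' x 1 => "a1"
  'b' x 1 => "b1"
  'a' x 1 => "a1"
  'b' x 1 => "b1"
  'c' x 2 => "c2"
  'b' x 1 => "b1"
  'c' x 1 => "c1"
  'a' x 2 => "a2"
  'b' x 1 => "b1"
Compressed: "a1b1a1b1c2b1c1a2b1"
Compressed length: 18

18


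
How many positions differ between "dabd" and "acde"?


Comparing "dabd" and "acde" position by position:
  Position 0: 'd' vs 'a' => DIFFER
  Position 1: 'a' vs 'c' => DIFFER
  Position 2: 'b' vs 'd' => DIFFER
  Position 3: 'd' vs 'e' => DIFFER
Positions that differ: 4

4


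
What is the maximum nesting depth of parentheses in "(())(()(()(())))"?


Input: "(())(()(()(())))"
Tracking depth:
  Position 0 '(': depth becomes 1
  Position 1 '(': depth becomes 2
  Position 2 ')': depth becomes 1
  Position 3 ')': depth becomes 0
  Position 4 '(': depth becomes 1
  Position 5 '(': depth becomes 2
  Position 6 ')': depth becomes 1
  Position 7 '(': depth becomes 2
  Position 8 '(': depth becomes 3
  Position 9 ')': depth becomes 2
  Position 10 '(': depth becomes 3
  Position 11 '(': depth becomes 4
  Position 12 ')': depth becomes 3
  Position 13 ')': depth becomes 2
  Position 14 ')': depth becomes 1
  Position 15 ')': depth becomes 0
Maximum depth reached: 4

4


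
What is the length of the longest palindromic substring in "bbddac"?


Input: "bbddac"
Checking substrings for palindromes:
  [0:2] "bb" (len 2) => palindrome
  [2:4] "dd" (len 2) => palindrome
Longest palindromic substring: "bb" with length 2

2


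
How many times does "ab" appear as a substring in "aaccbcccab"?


Searching for "ab" in "aaccbcccab"
Scanning each position:
  Position 0: "aa" => no
  Position 1: "ac" => no
  Position 2: "cc" => no
  Position 3: "cb" => no
  Position 4: "bc" => no
  Position 5: "cc" => no
  Position 6: "cc" => no
  Position 7: "ca" => no
  Position 8: "ab" => MATCH
Total occurrences: 1

1


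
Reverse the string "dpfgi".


Input: dpfgi
Reading characters right to left:
  Position 4: 'i'
  Position 3: 'g'
  Position 2: 'f'
  Position 1: 'p'
  Position 0: 'd'
Reversed: igfpd

igfpd


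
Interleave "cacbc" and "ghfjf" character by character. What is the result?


Interleaving "cacbc" and "ghfjf":
  Position 0: 'c' from first, 'g' from second => "cg"
  Position 1: 'a' from first, 'h' from second => "ah"
  Position 2: 'c' from first, 'f' from second => "cf"
  Position 3: 'b' from first, 'j' from second => "bj"
  Position 4: 'c' from first, 'f' from second => "cf"
Result: cgahcfbjcf

cgahcfbjcf


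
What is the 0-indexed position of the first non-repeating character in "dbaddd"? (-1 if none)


Input: dbaddd
Character frequencies:
  'a': 1
  'b': 1
  'd': 4
Scanning left to right for freq == 1:
  Position 0 ('d'): freq=4, skip
  Position 1 ('b'): unique! => answer = 1

1


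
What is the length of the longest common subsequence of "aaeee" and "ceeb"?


LCS of "aaeee" and "ceeb"
DP table:
           c    e    e    b
      0    0    0    0    0
  a   0    0    0    0    0
  a   0    0    0    0    0
  e   0    0    1    1    1
  e   0    0    1    2    2
  e   0    0    1    2    2
LCS length = dp[5][4] = 2

2


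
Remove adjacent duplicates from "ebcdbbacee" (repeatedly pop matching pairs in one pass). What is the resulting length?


Input: ebcdbbacee
Stack-based adjacent duplicate removal:
  Read 'e': push. Stack: e
  Read 'b': push. Stack: eb
  Read 'c': push. Stack: ebc
  Read 'd': push. Stack: ebcd
  Read 'b': push. Stack: ebcdb
  Read 'b': matches stack top 'b' => pop. Stack: ebcd
  Read 'a': push. Stack: ebcda
  Read 'c': push. Stack: ebcdac
  Read 'e': push. Stack: ebcdace
  Read 'e': matches stack top 'e' => pop. Stack: ebcdac
Final stack: "ebcdac" (length 6)

6
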